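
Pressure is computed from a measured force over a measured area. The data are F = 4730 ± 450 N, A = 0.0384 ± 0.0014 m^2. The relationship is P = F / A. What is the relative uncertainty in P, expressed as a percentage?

10.2%

Products/powers → add relative errors in quadrature, weighted by exponent:
  (1·δF/F)² = (1×0.0951)² = 0.00905;  (-1·δA/A)² = (-1×0.0365)² = 0.00133
δP/P = √(0.0104) = 0.102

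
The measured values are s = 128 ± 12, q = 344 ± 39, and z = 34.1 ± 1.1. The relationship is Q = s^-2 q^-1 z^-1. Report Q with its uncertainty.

(5.20 ± 1.15) × 10^-9

Products/powers → add relative errors in quadrature, weighted by exponent:
  (-2·δs/s)² = (-2×0.0938)² = 0.0352;  (-1·δq/q)² = (-1×0.113)² = 0.0129;  (-1·δz/z)² = (-1×0.0323)² = 0.00104
δQ/Q = √(0.0491) = 0.221
Q = 5.2e-09, so δQ = 0.221 × 5.2e-09 = 1.15e-09.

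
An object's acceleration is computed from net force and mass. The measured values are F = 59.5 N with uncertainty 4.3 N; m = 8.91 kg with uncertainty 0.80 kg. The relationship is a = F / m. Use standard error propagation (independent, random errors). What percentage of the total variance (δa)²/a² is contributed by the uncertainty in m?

60.7%

(δa/a)² = (1·δF/F)² + (-1·δm/m)²
  F term: (1×0.0723)² = 0.00522
  m term: (-1×0.0898)² = 0.00806
Total = 0.0133. Share from m = 0.00806/0.0133 = 0.607.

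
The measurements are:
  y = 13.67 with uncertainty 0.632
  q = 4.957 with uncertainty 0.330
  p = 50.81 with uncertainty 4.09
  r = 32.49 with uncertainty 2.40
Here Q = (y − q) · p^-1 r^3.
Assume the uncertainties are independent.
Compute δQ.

Let u = y − q = 8.713. δu = √(δy² + δq²) = √(0.399 + 0.109) = 0.713, so δu/u = 0.0818.
Q is then a monomial in u, p, r:
δQ/Q = √((δu/u)² + (-1·δp/p)² + (3·δr/r)²) = √(0.00670 + 0.00648 + 0.0491) = 0.250
Q = 5881, so δQ = 0.250 × 5881 = 1470.

1470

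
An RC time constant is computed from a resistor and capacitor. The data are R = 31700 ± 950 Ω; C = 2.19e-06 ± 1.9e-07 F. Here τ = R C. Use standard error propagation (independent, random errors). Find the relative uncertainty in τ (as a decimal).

Products/powers → add relative errors in quadrature, weighted by exponent:
  (1·δR/R)² = (1×0.0300)² = 0.000898;  (1·δC/C)² = (1×0.0868)² = 0.00753
δτ/τ = √(0.00843) = 0.0918

0.0918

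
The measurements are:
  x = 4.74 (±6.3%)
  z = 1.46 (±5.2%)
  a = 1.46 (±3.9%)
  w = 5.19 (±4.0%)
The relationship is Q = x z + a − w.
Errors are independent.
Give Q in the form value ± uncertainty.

3.19 ± 0.605

Let p = x·z = 6.92. δp/p = √((1·δx/x)² + (1·δz/z)²) = √(0.00397 + 0.00270) = 0.0817, so δp = 0.565.
Q = p + a − w: δQ = √(δp² + δa² + δw²) = √(0.320 + 0.00324 + 0.0431) = 0.605
Q = 3.19.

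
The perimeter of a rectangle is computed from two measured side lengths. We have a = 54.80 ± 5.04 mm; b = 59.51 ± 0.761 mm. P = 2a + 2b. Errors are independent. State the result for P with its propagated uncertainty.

228.6 ± 10.2 mm

P is a linear combination, so absolute uncertainties add in quadrature:
  (2·δa)² = 102;  (2·δb)² = 2.32
δP = √(104) = 10.2 mm
P = 228.6 mm.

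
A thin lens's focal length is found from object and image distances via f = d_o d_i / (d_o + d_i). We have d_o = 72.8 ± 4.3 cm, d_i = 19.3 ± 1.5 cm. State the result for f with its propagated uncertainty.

15.3 ± 0.956 cm

∂f/∂d_o = (d_i/(d_o+d_i))² = 0.0439;  ∂f/∂d_i = (d_o/(d_o+d_i))² = 0.625
δf = √((∂f/∂d_o · δd_o)² + (∂f/∂d_i · δd_i)²) = √(0.0357 + 0.878) = 0.956 cm
f = 15.3 cm.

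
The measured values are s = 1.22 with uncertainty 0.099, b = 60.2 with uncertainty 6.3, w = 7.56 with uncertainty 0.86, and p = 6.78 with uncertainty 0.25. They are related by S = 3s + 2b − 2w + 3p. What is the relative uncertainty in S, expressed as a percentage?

Absolute uncertainties add in quadrature for a linear combination:
  (3·δs)² = 0.0882;  (2·δb)² = 159;  (2·δw)² = 2.96;  (3·δp)² = 0.562
δS = √(162) = 12.7
S = 129, so δS/S = 12.7/129 = 0.0986.

9.86%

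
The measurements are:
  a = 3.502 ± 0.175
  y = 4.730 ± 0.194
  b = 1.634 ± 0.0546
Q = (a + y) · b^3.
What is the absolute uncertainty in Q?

3.78

Let u = a + y = 8.232. δu = √(δa² + δy²) = √(0.0306 + 0.0376) = 0.261, so δu/u = 0.0317.
Q is then a monomial in u, b:
δQ/Q = √((δu/u)² + (3·δb/b)²) = √(0.00101 + 0.0100) = 0.105
Q = 35.91, so δQ = 0.105 × 35.91 = 3.78.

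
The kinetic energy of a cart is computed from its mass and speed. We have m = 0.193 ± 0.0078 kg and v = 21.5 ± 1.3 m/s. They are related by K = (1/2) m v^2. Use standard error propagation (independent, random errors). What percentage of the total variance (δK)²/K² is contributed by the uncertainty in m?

(δK/K)² = (1·δm/m)² + (2·δv/v)²
  m term: (1×0.0404)² = 0.00163
  v term: (2×0.0605)² = 0.0146
Total = 0.0163. Share from m = 0.00163/0.0163 = 0.100.

10.0%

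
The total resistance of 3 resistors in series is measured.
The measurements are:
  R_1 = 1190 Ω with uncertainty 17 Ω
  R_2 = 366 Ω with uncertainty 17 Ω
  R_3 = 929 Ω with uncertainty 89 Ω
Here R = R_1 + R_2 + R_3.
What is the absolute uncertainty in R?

Absolute uncertainties add in quadrature for a linear combination:
  (δR_1)² = 289;  (δR_2)² = 289;  (δR_3)² = 7920
δR = √(8500) = 92.2 Ω

92.2 Ω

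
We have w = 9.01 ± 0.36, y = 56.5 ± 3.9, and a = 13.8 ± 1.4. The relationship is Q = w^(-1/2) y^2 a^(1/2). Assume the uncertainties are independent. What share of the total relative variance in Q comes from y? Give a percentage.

(δQ/Q)² = (−½·δw/w)² + (2·δy/y)² + (½·δa/a)²
  w term: (-0.5×0.0400)² = 0.000399
  y term: (2×0.0690)² = 0.0191
  a term: (0.5×0.101)² = 0.00257
Total = 0.0220. Share from y = 0.0191/0.0220 = 0.865.

86.5%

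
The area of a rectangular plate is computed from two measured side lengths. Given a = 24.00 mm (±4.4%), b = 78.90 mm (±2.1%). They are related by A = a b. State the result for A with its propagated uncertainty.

Products/powers → add relative errors in quadrature, weighted by exponent:
  (1·δa/a)² = (1×0.0440)² = 0.00194;  (1·δb/b)² = (1×0.0210)² = 0.000441
δA/A = √(0.00238) = 0.0488
A = 1894 mm^2, so δA = 0.0488 × 1894 = 92.3 mm^2.

1894 ± 92.3 mm^2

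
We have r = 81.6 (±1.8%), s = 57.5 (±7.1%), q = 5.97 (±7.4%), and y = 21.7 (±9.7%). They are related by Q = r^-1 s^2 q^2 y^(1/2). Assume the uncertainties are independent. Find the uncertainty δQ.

1420

Q is a product of powers, so relative uncertainties combine in quadrature:
  (-1·δr/r)² = (-1×0.0180)² = 0.000324;  (2·δs/s)² = (2×0.0710)² = 0.0202;  (2·δq/q)² = (2×0.0740)² = 0.0219;  (½·δy/y)² = (0.5×0.0970)² = 0.00235
δQ/Q = √(0.0447) = 0.212
Q = 6730, so δQ = 0.212 × 6730 = 1420.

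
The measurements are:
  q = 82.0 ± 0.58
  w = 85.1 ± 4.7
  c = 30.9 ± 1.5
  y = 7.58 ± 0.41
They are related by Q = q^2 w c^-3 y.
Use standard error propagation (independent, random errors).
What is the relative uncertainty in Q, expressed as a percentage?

16.5%

Products/powers → add relative errors in quadrature, weighted by exponent:
  (2·δq/q)² = (2×0.00707)² = 0.000200;  (1·δw/w)² = (1×0.0552)² = 0.00305;  (-3·δc/c)² = (-3×0.0485)² = 0.0212;  (1·δy/y)² = (1×0.0541)² = 0.00293
δQ/Q = √(0.0274) = 0.165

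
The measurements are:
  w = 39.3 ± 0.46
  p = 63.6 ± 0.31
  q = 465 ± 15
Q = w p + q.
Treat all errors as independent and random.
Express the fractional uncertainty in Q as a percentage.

Let h = w·p = 2500. δh/h = √((1·δw/w)² + (1·δp/p)²) = √(0.000137 + 2.38e-05) = 0.0127, so δh = 31.7.
Q = h + q: δQ = √(δh² + δq²) = √(1000 + 225) = 35.1
Q = 2960, so δQ/Q = 35.1/2960 = 0.0118.

1.18%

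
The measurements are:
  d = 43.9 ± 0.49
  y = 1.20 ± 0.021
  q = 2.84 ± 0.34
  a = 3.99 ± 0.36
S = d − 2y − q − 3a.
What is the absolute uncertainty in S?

Sums and differences: (δS)² = Σ (cᵢ δxᵢ)².
  (δd)² = 0.240;  (2·δy)² = 0.00176;  (δq)² = 0.116;  (3·δa)² = 1.17
δS = √(1.52) = 1.23

1.23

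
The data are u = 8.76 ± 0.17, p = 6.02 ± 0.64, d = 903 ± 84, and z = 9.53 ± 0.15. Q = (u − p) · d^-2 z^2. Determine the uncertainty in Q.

Let w = u − p = 2.74. δw = √(δu² + δp²) = √(0.0289 + 0.410) = 0.662, so δw/w = 0.242.
Q is then a monomial in w, d, z:
δQ/Q = √((δw/w)² + (-2·δd/d)² + (2·δz/z)²) = √(0.0584 + 0.0346 + 0.000991) = 0.307
Q = 0.000305, so δQ = 0.307 × 0.000305 = 9.36e-05.

9.36e-05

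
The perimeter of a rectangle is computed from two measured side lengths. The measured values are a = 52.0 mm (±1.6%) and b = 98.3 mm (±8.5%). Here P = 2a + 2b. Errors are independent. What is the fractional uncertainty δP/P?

P is a linear combination, so absolute uncertainties add in quadrature:
  (2·δa)² = 2.77;  (2·δb)² = 279
δP = √(282) = 16.8 mm
P = 301 mm, so δP/P = 16.8/301 = 0.0559.

0.0559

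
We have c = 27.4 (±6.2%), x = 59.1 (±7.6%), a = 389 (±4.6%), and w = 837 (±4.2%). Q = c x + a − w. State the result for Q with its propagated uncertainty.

1170 ± 164

Let p = c·x = 1620. δp/p = √((1·δc/c)² + (1·δx/x)²) = √(0.00384 + 0.00578) = 0.0981, so δp = 159.
Q = p + a − w: δQ = √(δp² + δa² + δw²) = √(25200 + 320 + 1240) = 164
Q = 1170.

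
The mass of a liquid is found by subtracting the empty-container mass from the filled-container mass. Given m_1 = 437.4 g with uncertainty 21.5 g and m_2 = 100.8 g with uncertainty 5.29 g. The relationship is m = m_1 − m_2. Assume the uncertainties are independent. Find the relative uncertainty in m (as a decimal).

0.0658

Sums and differences: (δm)² = Σ (cᵢ δxᵢ)².
  (δm_1)² = 462;  (δm_2)² = 28.0
δm = √(490) = 22.1 g
m = 336.6 g, so δm/m = 22.1/336.6 = 0.0658.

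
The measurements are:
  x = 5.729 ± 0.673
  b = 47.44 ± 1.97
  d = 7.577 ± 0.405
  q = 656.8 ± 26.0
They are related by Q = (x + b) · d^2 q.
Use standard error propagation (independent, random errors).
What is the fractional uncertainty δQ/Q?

Let u = x + b = 53.17. δu = √(δx² + δb²) = √(0.453 + 3.88) = 2.08, so δu/u = 0.0392.
Q is then a monomial in u, d, q:
δQ/Q = √((δu/u)² + (2·δd/d)² + (1·δq/q)²) = √(0.00153 + 0.0114 + 0.00157) = 0.121

0.121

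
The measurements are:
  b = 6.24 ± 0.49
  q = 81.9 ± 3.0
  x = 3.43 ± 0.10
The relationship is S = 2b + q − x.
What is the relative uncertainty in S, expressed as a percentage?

Each term contributes (cᵢ δxᵢ)² to (δS)²:
  (2·δb)² = 0.960;  (δq)² = 9.00;  (δx)² = 0.0100
δS = √(9.97) = 3.16
S = 91.0, so δS/S = 3.16/91.0 = 0.0347.

3.47%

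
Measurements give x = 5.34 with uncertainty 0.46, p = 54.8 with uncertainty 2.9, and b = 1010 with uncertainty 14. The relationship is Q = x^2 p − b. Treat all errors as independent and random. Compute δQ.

282

Let w = x^2·p = 1560. δw/w = √((2·δx/x)² + (1·δp/p)²) = √(0.0297 + 0.00280) = 0.180, so δw = 282.
Q = w − b: δQ = √(δw² + δb²) = √(79300 + 196) = 282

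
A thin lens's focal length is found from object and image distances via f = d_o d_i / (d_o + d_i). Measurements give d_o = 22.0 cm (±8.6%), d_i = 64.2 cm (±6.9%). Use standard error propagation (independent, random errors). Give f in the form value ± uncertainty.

∂f/∂d_o = (d_i/(d_o+d_i))² = 0.555;  ∂f/∂d_i = (d_o/(d_o+d_i))² = 0.0651
δf = √((∂f/∂d_o · δd_o)² + (∂f/∂d_i · δd_i)²) = √(1.10 + 0.0833) = 1.09 cm
f = 16.4 cm.

16.4 ± 1.09 cm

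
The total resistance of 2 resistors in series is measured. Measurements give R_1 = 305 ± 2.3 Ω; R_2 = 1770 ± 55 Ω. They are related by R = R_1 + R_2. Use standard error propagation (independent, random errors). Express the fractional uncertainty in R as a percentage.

Sums and differences: (δR)² = Σ (cᵢ δxᵢ)².
  (δR_1)² = 5.29;  (δR_2)² = 3020
δR = √(3030) = 55.0 Ω
R = 2080 Ω, so δR/R = 55.0/2080 = 0.0265.

2.65%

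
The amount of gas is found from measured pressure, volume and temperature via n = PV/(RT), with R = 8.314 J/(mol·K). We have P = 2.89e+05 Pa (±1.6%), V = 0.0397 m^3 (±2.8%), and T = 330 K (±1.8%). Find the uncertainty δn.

Each factor contributes (exponent × relative error)² to (δn/n)²:
  (1·δP/P)² = (1×0.0160)² = 0.000256;  (1·δV/V)² = (1×0.0280)² = 0.000784;  (-1·δT/T)² = (-1×0.0180)² = 0.000324
δn/n = √(0.00136) = 0.0369
n = 4.18 mol, so δn = 0.0369 × 4.18 = 0.154 mol.

0.154 mol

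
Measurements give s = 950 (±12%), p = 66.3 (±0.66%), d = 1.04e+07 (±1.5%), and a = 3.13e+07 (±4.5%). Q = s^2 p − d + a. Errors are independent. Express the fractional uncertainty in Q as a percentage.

17.9%

Let w = s^2·p = 5.98e+07. δw/w = √((2·δs/s)² + (1·δp/p)²) = √(0.0576 + 4.36e-05) = 0.240, so δw = 1.44e+07.
Q = w − d + a: δQ = √(δw² + δd² + δa²) = √(2.06e+14 + 2.43e+10 + 1.98e+12) = 1.44e+07
Q = 8.07e+07, so δQ/Q = 1.44e+07/8.07e+07 = 0.179.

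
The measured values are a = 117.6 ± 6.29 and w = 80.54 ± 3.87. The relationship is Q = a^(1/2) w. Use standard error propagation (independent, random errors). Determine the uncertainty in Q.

Relative error in a monomial: (δQ/Q)² = Σ (nᵢ · δxᵢ/xᵢ)².
  (½·δa/a)² = (0.5×0.0535)² = 0.000715;  (1·δw/w)² = (1×0.0481)² = 0.00231
δQ/Q = √(0.00302) = 0.0550
Q = 873.4, so δQ = 0.0550 × 873.4 = 48.0.

48.0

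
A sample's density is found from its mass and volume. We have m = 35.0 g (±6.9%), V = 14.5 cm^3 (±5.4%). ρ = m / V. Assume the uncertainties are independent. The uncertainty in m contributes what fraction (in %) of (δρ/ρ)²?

62.0%

(δρ/ρ)² = (1·δm/m)² + (-1·δV/V)²
  m term: (1×0.0690)² = 0.00476
  V term: (-1×0.0540)² = 0.00292
Total = 0.00768. Share from m = 0.00476/0.00768 = 0.620.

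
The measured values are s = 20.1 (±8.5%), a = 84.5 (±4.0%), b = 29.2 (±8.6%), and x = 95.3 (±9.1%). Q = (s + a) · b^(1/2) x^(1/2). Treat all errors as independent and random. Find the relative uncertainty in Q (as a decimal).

0.0723

Let u = s + a = 105. δu = √(δs² + δa²) = √(2.92 + 11.4) = 3.79, so δu/u = 0.0362.
Q is then a monomial in u, b, x:
δQ/Q = √((δu/u)² + (½·δb/b)² + (½·δx/x)²) = √(0.00131 + 0.00185 + 0.00207) = 0.0723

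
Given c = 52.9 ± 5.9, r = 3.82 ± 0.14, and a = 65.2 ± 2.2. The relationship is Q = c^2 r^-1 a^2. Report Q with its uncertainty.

For a monomial Q ∝ c^2, r^-1, a^2, fractional errors add in quadrature:
  (2·δc/c)² = (2×0.112)² = 0.0498;  (-1·δr/r)² = (-1×0.0366)² = 0.00134;  (2·δa/a)² = (2×0.0337)² = 0.00455
δQ/Q = √(0.0557) = 0.236
Q = 3.11e+06, so δQ = 0.236 × 3.11e+06 = 7.35e+05.

(3.11 ± 0.735) × 10^6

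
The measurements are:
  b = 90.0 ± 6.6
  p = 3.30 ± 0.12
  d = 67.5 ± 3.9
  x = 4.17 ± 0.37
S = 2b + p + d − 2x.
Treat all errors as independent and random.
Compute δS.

13.8

Absolute uncertainties add in quadrature for a linear combination:
  (2·δb)² = 174;  (δp)² = 0.0144;  (δd)² = 15.2;  (2·δx)² = 0.548
δS = √(190) = 13.8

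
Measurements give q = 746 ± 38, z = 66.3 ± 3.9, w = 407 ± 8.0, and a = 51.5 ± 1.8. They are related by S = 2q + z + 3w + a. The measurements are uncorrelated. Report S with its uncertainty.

2830 ± 79.8

Absolute uncertainties add in quadrature for a linear combination:
  (2·δq)² = 5780;  (δz)² = 15.2;  (3·δw)² = 576;  (δa)² = 3.24
δS = √(6370) = 79.8
S = 2830.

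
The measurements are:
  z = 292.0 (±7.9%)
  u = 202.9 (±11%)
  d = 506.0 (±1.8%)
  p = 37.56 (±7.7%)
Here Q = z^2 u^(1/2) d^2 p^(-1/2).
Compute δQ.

8.9e+09

Products/powers → add relative errors in quadrature, weighted by exponent:
  (2·δz/z)² = (2×0.0790)² = 0.0250;  (½·δu/u)² = (0.5×0.110)² = 0.00302;  (2·δd/d)² = (2×0.0180)² = 0.00130;  (−½·δp/p)² = (-0.5×0.0770)² = 0.00148
δQ/Q = √(0.0308) = 0.175
Q = 5.074e+10, so δQ = 0.175 × 5.074e+10 = 8.9e+09.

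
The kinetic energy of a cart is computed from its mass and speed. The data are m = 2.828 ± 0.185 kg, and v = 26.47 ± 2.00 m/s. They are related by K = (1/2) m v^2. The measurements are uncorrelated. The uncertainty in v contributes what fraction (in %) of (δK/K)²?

84.2%

(δK/K)² = (1·δm/m)² + (2·δv/v)²
  m term: (1×0.0654)² = 0.00428
  v term: (2×0.0756)² = 0.0228
Total = 0.0271. Share from v = 0.0228/0.0271 = 0.842.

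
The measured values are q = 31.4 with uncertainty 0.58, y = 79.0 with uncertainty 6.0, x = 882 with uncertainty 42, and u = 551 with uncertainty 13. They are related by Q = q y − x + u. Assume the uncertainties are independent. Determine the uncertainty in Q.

199

Let p = q·y = 2480. δp/p = √((1·δq/q)² + (1·δy/y)²) = √(0.000341 + 0.00577) = 0.0782, so δp = 194.
Q = p − x + u: δQ = √(δp² + δx² + δu²) = √(37600 + 1760 + 169) = 199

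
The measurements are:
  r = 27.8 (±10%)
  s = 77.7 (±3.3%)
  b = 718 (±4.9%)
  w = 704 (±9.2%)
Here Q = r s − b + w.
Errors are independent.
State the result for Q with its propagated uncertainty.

2150 ± 239

Let p = r·s = 2160. δp/p = √((1·δr/r)² + (1·δs/s)²) = √(0.0100 + 0.00109) = 0.105, so δp = 227.
Q = p − b + w: δQ = √(δp² + δb² + δw²) = √(51700 + 1240 + 4190) = 239
Q = 2150.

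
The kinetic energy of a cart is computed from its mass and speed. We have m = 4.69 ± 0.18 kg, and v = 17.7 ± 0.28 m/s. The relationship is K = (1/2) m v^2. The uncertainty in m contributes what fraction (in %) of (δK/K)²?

59.5%

(δK/K)² = (1·δm/m)² + (2·δv/v)²
  m term: (1×0.0384)² = 0.00147
  v term: (2×0.0158)² = 0.00100
Total = 0.00247. Share from m = 0.00147/0.00247 = 0.595.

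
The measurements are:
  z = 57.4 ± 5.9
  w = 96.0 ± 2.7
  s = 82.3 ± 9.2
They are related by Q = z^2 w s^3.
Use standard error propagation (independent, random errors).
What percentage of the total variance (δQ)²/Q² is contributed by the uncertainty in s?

72.3%

(δQ/Q)² = (2·δz/z)² + (1·δw/w)² + (3·δs/s)²
  z term: (2×0.103)² = 0.0423
  w term: (1×0.0281)² = 0.000791
  s term: (3×0.112)² = 0.112
Total = 0.156. Share from s = 0.112/0.156 = 0.723.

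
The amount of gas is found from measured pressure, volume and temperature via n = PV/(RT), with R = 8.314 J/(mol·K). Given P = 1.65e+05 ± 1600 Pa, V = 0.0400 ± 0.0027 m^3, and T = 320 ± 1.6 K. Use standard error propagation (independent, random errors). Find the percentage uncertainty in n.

Since n is a product/quotient, work with relative uncertainties:
  (1·δP/P)² = (1×0.00970)² = 9.4e-05;  (1·δV/V)² = (1×0.0675)² = 0.00456;  (-1·δT/T)² = (-1×0.00500)² = 2.5e-05
δn/n = √(0.00468) = 0.0684

6.84%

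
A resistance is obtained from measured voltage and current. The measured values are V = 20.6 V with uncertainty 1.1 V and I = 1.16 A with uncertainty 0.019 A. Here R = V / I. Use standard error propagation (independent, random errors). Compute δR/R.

Products/powers → add relative errors in quadrature, weighted by exponent:
  (1·δV/V)² = (1×0.0534)² = 0.00285;  (-1·δI/I)² = (-1×0.0164)² = 0.000268
δR/R = √(0.00312) = 0.0559

0.0559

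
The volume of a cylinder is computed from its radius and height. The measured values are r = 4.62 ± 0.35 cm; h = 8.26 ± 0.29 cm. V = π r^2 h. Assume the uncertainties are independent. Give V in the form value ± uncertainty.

554 ± 86.1 cm^3

Relative error in a monomial: (δV/V)² = Σ (nᵢ · δxᵢ/xᵢ)².
  (2·δr/r)² = (2×0.0758)² = 0.0230;  (1·δh/h)² = (1×0.0351)² = 0.00123
δV/V = √(0.0242) = 0.156
V = 554 cm^3, so δV = 0.156 × 554 = 86.1 cm^3.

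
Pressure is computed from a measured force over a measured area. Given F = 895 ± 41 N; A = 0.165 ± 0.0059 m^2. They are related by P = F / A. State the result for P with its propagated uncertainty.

Each factor contributes (exponent × relative error)² to (δP/P)²:
  (1·δF/F)² = (1×0.0458)² = 0.00210;  (-1·δA/A)² = (-1×0.0358)² = 0.00128
δP/P = √(0.00338) = 0.0581
P = 5420 Pa, so δP = 0.0581 × 5420 = 315 Pa.

5420 ± 315 Pa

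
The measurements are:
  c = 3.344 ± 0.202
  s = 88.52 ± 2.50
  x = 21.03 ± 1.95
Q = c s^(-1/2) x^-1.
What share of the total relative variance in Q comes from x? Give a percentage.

(δQ/Q)² = (1·δc/c)² + (−½·δs/s)² + (-1·δx/x)²
  c term: (1×0.0604)² = 0.00365
  s term: (-0.5×0.0282)² = 0.000199
  x term: (-1×0.0927)² = 0.00860
Total = 0.0124. Share from x = 0.00860/0.0124 = 0.691.

69.1%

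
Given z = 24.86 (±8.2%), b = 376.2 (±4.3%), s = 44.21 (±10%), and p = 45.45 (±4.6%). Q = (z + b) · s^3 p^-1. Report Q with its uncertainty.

(7.625 ± 2.33) × 10^5

Let u = z + b = 401.1. δu = √(δz² + δb²) = √(4.16 + 262) = 16.3, so δu/u = 0.0407.
Q is then a monomial in u, s, p:
δQ/Q = √((δu/u)² + (3·δs/s)² + (-1·δp/p)²) = √(0.00165 + 0.0900 + 0.00212) = 0.306
Q = 762500, so δQ = 0.306 × 762500 = 2.33e+05.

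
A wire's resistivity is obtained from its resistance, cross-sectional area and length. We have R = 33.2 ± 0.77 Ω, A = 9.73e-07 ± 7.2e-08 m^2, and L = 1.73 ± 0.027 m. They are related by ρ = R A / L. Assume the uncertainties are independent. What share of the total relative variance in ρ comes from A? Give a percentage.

87.5%

(δρ/ρ)² = (1·δR/R)² + (1·δA/A)² + (-1·δL/L)²
  R term: (1×0.0232)² = 0.000538
  A term: (1×0.0740)² = 0.00548
  L term: (-1×0.0156)² = 0.000244
Total = 0.00626. Share from A = 0.00548/0.00626 = 0.875.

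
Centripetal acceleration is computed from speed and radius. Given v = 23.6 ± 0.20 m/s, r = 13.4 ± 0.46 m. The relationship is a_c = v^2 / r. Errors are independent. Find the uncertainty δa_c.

Products/powers → add relative errors in quadrature, weighted by exponent:
  (2·δv/v)² = (2×0.00847)² = 0.000287;  (-1·δr/r)² = (-1×0.0343)² = 0.00118
δa_c/a_c = √(0.00147) = 0.0383
a_c = 41.6 m/s^2, so δa_c = 0.0383 × 41.6 = 1.59 m/s^2.

1.59 m/s^2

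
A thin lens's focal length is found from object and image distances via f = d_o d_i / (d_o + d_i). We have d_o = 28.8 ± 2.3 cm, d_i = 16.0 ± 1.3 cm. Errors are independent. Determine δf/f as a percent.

5.95%

∂f/∂d_o = (d_i/(d_o+d_i))² = 0.128;  ∂f/∂d_i = (d_o/(d_o+d_i))² = 0.413
δf = √((∂f/∂d_o · δd_o)² + (∂f/∂d_i · δd_i)²) = √(0.0861 + 0.289) = 0.612 cm
f = 10.3 cm, so δf/f = 0.612/10.3 = 0.0595.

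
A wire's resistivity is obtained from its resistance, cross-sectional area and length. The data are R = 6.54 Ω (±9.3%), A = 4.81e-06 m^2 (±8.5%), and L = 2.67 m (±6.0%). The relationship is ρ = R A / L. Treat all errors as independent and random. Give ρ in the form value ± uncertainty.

(1.18 ± 0.164) × 10^-5 Ω·m

Each factor contributes (exponent × relative error)² to (δρ/ρ)²:
  (1·δR/R)² = (1×0.0930)² = 0.00865;  (1·δA/A)² = (1×0.0850)² = 0.00723;  (-1·δL/L)² = (-1×0.0600)² = 0.00360
δρ/ρ = √(0.0195) = 0.140
ρ = 1.18e-05 Ω·m, so δρ = 0.140 × 1.18e-05 = 1.64e-06 Ω·m.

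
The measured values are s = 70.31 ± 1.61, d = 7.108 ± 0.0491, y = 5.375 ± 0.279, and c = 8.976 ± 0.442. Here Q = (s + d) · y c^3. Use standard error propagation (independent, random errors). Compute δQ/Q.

Let u = s + d = 77.42. δu = √(δs² + δd²) = √(2.59 + 0.00241) = 1.61, so δu/u = 0.0208.
Q is then a monomial in u, y, c:
δQ/Q = √((δu/u)² + (1·δy/y)² + (3·δc/c)²) = √(0.000433 + 0.00269 + 0.0218) = 0.158

0.158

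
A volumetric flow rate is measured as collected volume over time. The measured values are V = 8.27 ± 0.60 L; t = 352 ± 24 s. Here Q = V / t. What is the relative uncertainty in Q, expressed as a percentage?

Relative error in a monomial: (δQ/Q)² = Σ (nᵢ · δxᵢ/xᵢ)².
  (1·δV/V)² = (1×0.0726)² = 0.00526;  (-1·δt/t)² = (-1×0.0682)² = 0.00465
δQ/Q = √(0.00991) = 0.0996

9.96%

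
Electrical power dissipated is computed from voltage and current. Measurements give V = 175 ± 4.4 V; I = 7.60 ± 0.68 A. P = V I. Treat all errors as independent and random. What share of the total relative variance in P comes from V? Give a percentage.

(δP/P)² = (1·δV/V)² + (1·δI/I)²
  V term: (1×0.0251)² = 0.000632
  I term: (1×0.0895)² = 0.00801
Total = 0.00864. Share from V = 0.000632/0.00864 = 0.0732.

7.32%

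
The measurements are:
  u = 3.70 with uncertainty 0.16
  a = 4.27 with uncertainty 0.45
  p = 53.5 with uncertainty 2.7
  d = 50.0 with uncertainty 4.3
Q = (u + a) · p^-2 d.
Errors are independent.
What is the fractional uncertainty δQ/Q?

Let w = u + a = 7.97. δw = √(δu² + δa²) = √(0.0256 + 0.203) = 0.478, so δw/w = 0.0599.
Q is then a monomial in w, p, d:
δQ/Q = √((δw/w)² + (-2·δp/p)² + (1·δd/d)²) = √(0.00359 + 0.0102 + 0.00740) = 0.146

0.146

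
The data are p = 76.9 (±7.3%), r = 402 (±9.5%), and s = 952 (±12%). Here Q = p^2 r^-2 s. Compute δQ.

Since Q is a product/quotient, work with relative uncertainties:
  (2·δp/p)² = (2×0.0730)² = 0.0213;  (-2·δr/r)² = (-2×0.0950)² = 0.0361;  (1·δs/s)² = (1×0.120)² = 0.0144
δQ/Q = √(0.0718) = 0.268
Q = 34.8, so δQ = 0.268 × 34.8 = 9.34.

9.34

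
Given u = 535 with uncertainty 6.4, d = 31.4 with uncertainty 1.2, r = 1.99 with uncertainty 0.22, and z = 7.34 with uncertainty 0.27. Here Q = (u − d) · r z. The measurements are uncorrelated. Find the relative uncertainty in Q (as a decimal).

0.117

Let w = u − d = 504. δw = √(δu² + δd²) = √(41.0 + 1.44) = 6.51, so δw/w = 0.0129.
Q is then a monomial in w, r, z:
δQ/Q = √((δw/w)² + (1·δr/r)² + (1·δz/z)²) = √(0.000167 + 0.0122 + 0.00135) = 0.117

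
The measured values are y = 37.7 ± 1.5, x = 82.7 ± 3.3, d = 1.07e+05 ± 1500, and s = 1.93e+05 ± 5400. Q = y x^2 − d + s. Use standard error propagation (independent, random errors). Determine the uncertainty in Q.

23700

Let p = y·x^2 = 2.58e+05. δp/p = √((1·δy/y)² + (2·δx/x)²) = √(0.00158 + 0.00637) = 0.0892, so δp = 23000.
Q = p − d + s: δQ = √(δp² + δd² + δs²) = √(5.29e+08 + 2.25e+06 + 2.92e+07) = 23700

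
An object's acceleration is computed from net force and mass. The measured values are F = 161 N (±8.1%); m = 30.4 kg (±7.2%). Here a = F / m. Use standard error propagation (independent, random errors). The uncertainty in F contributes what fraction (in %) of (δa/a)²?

(δa/a)² = (1·δF/F)² + (-1·δm/m)²
  F term: (1×0.0810)² = 0.00656
  m term: (-1×0.0720)² = 0.00518
Total = 0.0117. Share from F = 0.00656/0.0117 = 0.559.

55.9%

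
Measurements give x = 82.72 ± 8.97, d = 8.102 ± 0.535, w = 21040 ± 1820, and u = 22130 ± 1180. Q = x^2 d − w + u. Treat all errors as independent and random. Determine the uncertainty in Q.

12800

Let p = x^2·d = 55440. δp/p = √((2·δx/x)² + (1·δd/d)²) = √(0.0470 + 0.00436) = 0.227, so δp = 12600.
Q = p − w + u: δQ = √(δp² + δw² + δu²) = √(1.58e+08 + 3.31e+06 + 1.39e+06) = 12800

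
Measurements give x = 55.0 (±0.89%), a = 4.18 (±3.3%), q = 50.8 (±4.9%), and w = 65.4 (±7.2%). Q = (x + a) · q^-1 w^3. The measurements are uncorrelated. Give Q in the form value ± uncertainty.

Let u = x + a = 59.2. δu = √(δx² + δa²) = √(0.240 + 0.0190) = 0.509, so δu/u = 0.00859.
Q is then a monomial in u, q, w:
δQ/Q = √((δu/u)² + (-1·δq/q)² + (3·δw/w)²) = √(7.38e-05 + 0.00240 + 0.0467) = 0.222
Q = 3.26e+05, so δQ = 0.222 × 3.26e+05 = 72200.

(3.26 ± 0.722) × 10^5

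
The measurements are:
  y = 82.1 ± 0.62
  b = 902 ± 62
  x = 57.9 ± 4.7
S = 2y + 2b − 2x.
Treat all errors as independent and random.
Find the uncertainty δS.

124

S is a linear combination, so absolute uncertainties add in quadrature:
  (2·δy)² = 1.54;  (2·δb)² = 15400;  (2·δx)² = 88.4
δS = √(15500) = 124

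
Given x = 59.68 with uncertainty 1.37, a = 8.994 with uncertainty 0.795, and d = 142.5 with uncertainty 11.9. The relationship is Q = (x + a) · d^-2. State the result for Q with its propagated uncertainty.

0.003382 ± 0.000570

Let u = x + a = 68.67. δu = √(δx² + δa²) = √(1.88 + 0.632) = 1.58, so δu/u = 0.0231.
Q is then a monomial in u, d:
δQ/Q = √((δu/u)² + (-2·δd/d)²) = √(0.000532 + 0.0279) = 0.169
Q = 0.003382, so δQ = 0.169 × 0.003382 = 0.000570.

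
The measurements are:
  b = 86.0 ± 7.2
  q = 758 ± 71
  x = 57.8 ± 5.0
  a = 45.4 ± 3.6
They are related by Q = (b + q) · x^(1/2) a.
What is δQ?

36000

Let u = b + q = 844. δu = √(δb² + δq²) = √(51.8 + 5040) = 71.4, so δu/u = 0.0846.
Q is then a monomial in u, x, a:
δQ/Q = √((δu/u)² + (½·δx/x)² + (1·δa/a)²) = √(0.00715 + 0.00187 + 0.00629) = 0.124
Q = 2.91e+05, so δQ = 0.124 × 2.91e+05 = 36000.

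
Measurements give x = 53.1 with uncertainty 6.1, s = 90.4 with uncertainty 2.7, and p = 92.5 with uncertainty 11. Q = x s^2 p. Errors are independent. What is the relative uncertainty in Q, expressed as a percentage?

17.6%

Each factor contributes (exponent × relative error)² to (δQ/Q)²:
  (1·δx/x)² = (1×0.115)² = 0.0132;  (2·δs/s)² = (2×0.0299)² = 0.00357;  (1·δp/p)² = (1×0.119)² = 0.0141
δQ/Q = √(0.0309) = 0.176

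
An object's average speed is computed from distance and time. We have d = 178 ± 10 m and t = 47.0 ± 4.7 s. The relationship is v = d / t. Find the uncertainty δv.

0.434 m/s

v is a product of powers, so relative uncertainties combine in quadrature:
  (1·δd/d)² = (1×0.0562)² = 0.00316;  (-1·δt/t)² = (-1×0.100)² = 0.0100
δv/v = √(0.0132) = 0.115
v = 3.79 m/s, so δv = 0.115 × 3.79 = 0.434 m/s.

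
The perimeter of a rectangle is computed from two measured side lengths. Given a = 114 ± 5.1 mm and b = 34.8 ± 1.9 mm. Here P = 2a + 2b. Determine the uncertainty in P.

P is a linear combination, so absolute uncertainties add in quadrature:
  (2·δa)² = 104;  (2·δb)² = 14.4
δP = √(118) = 10.9 mm

10.9 mm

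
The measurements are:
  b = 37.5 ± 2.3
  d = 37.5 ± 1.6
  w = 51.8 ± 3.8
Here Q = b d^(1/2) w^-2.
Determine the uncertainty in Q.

Each factor contributes (exponent × relative error)² to (δQ/Q)²:
  (1·δb/b)² = (1×0.0613)² = 0.00376;  (½·δd/d)² = (0.5×0.0427)² = 0.000455;  (-2·δw/w)² = (-2×0.0734)² = 0.0215
δQ/Q = √(0.0257) = 0.160
Q = 0.0856, so δQ = 0.160 × 0.0856 = 0.0137.

0.0137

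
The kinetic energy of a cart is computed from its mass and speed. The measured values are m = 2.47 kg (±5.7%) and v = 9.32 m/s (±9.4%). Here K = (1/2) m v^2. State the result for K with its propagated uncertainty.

Relative error in a monomial: (δK/K)² = Σ (nᵢ · δxᵢ/xᵢ)².
  (1·δm/m)² = (1×0.0570)² = 0.00325;  (2·δv/v)² = (2×0.0940)² = 0.0353
δK/K = √(0.0386) = 0.196
K = 107 J, so δK = 0.196 × 107 = 21.1 J.

107 ± 21.1 J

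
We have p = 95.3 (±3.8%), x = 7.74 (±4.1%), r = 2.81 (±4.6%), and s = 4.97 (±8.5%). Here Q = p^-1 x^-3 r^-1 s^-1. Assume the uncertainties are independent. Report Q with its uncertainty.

(1.62 ± 0.261) × 10^-6

Relative error in a monomial: (δQ/Q)² = Σ (nᵢ · δxᵢ/xᵢ)².
  (-1·δp/p)² = (-1×0.0380)² = 0.00144;  (-3·δx/x)² = (-3×0.0410)² = 0.0151;  (-1·δr/r)² = (-1×0.0460)² = 0.00212;  (-1·δs/s)² = (-1×0.0850)² = 0.00723
δQ/Q = √(0.0259) = 0.161
Q = 1.62e-06, so δQ = 0.161 × 1.62e-06 = 2.61e-07.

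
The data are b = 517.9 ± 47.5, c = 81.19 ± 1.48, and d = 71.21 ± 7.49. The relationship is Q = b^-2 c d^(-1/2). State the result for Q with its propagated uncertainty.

Each factor contributes (exponent × relative error)² to (δQ/Q)²:
  (-2·δb/b)² = (-2×0.0917)² = 0.0336;  (1·δc/c)² = (1×0.0182)² = 0.000332;  (−½·δd/d)² = (-0.5×0.105)² = 0.00277
δQ/Q = √(0.0367) = 0.192
Q = 3.587e-05, so δQ = 0.192 × 3.587e-05 = 6.88e-06.

(3.587 ± 0.688) × 10^-5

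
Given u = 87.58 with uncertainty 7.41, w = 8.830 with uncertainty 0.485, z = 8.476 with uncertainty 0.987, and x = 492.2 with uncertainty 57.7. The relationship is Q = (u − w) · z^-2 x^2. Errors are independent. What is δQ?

91300

Let h = u − w = 78.75. δh = √(δu² + δw²) = √(54.9 + 0.235) = 7.43, so δh/h = 0.0943.
Q is then a monomial in h, z, x:
δQ/Q = √((δh/h)² + (-2·δz/z)² + (2·δx/x)²) = √(0.00889 + 0.0542 + 0.0550) = 0.344
Q = 265600, so δQ = 0.344 × 265600 = 91300.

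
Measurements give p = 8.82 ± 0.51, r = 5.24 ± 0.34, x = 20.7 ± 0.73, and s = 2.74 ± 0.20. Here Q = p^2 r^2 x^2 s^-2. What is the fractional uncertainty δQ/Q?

Since Q is a product/quotient, work with relative uncertainties:
  (2·δp/p)² = (2×0.0578)² = 0.0134;  (2·δr/r)² = (2×0.0649)² = 0.0168;  (2·δx/x)² = (2×0.0353)² = 0.00497;  (-2·δs/s)² = (-2×0.0730)² = 0.0213
δQ/Q = √(0.0565) = 0.238

0.238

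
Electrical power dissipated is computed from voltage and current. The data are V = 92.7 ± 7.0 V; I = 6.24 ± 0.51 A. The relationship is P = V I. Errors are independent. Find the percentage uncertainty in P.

Each factor contributes (exponent × relative error)² to (δP/P)²:
  (1·δV/V)² = (1×0.0755)² = 0.00570;  (1·δI/I)² = (1×0.0817)² = 0.00668
δP/P = √(0.0124) = 0.111

11.1%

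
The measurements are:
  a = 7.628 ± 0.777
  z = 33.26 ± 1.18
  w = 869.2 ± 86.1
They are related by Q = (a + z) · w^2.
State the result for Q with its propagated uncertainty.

Let u = a + z = 40.89. δu = √(δa² + δz²) = √(0.604 + 1.39) = 1.41, so δu/u = 0.0346.
Q is then a monomial in u, w:
δQ/Q = √((δu/u)² + (2·δw/w)²) = √(0.00119 + 0.0392) = 0.201
Q = 3.089e+07, so δQ = 0.201 × 3.089e+07 = 6.21e+06.

(3.089 ± 0.621) × 10^7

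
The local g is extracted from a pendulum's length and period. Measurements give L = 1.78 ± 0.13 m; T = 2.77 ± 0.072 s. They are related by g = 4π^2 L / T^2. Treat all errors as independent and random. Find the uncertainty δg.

Since g is a product/quotient, work with relative uncertainties:
  (1·δL/L)² = (1×0.0730)² = 0.00533;  (-2·δT/T)² = (-2×0.0260)² = 0.00270
δg/g = √(0.00804) = 0.0896
g = 9.16 m/s^2, so δg = 0.0896 × 9.16 = 0.821 m/s^2.

0.821 m/s^2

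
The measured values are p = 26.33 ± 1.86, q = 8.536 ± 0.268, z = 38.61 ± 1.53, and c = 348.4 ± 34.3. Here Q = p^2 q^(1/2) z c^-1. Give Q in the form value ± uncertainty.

Q is a product of powers, so relative uncertainties combine in quadrature:
  (2·δp/p)² = (2×0.0706)² = 0.0200;  (½·δq/q)² = (0.5×0.0314)² = 0.000246;  (1·δz/z)² = (1×0.0396)² = 0.00157;  (-1·δc/c)² = (-1×0.0985)² = 0.00969
δQ/Q = √(0.0315) = 0.177
Q = 224.5, so δQ = 0.177 × 224.5 = 39.8.

224.5 ± 39.8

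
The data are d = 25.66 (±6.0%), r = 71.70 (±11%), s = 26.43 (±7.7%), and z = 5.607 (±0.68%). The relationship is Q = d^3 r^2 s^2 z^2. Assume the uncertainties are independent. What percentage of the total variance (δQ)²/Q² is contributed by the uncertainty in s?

(δQ/Q)² = (3·δd/d)² + (2·δr/r)² + (2·δs/s)² + (2·δz/z)²
  d term: (3×0.0600)² = 0.0324
  r term: (2×0.110)² = 0.0484
  s term: (2×0.0770)² = 0.0237
  z term: (2×0.00680)² = 0.000185
Total = 0.105. Share from s = 0.0237/0.105 = 0.227.

22.7%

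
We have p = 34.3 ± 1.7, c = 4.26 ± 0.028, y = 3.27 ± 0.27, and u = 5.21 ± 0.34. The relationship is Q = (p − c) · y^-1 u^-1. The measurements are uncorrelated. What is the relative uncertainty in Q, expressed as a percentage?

Let w = p − c = 30.0. δw = √(δp² + δc²) = √(2.89 + 0.000784) = 1.70, so δw/w = 0.0566.
Q is then a monomial in w, y, u:
δQ/Q = √((δw/w)² + (-1·δy/y)² + (-1·δu/u)²) = √(0.00320 + 0.00682 + 0.00426) = 0.119

11.9%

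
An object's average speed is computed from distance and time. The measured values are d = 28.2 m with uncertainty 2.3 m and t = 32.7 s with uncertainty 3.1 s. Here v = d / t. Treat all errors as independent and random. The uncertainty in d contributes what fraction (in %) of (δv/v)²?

(δv/v)² = (1·δd/d)² + (-1·δt/t)²
  d term: (1×0.0816)² = 0.00665
  t term: (-1×0.0948)² = 0.00899
Total = 0.0156. Share from d = 0.00665/0.0156 = 0.425.

42.5%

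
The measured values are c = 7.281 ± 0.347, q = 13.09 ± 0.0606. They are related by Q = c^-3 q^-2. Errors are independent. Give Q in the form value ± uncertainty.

Relative error in a monomial: (δQ/Q)² = Σ (nᵢ · δxᵢ/xᵢ)².
  (-3·δc/c)² = (-3×0.0477)² = 0.0204;  (-2·δq/q)² = (-2×0.00463)² = 8.57e-05
δQ/Q = √(0.0205) = 0.143
Q = 1.512e-05, so δQ = 0.143 × 1.512e-05 = 2.17e-06.

(1.512 ± 0.217) × 10^-5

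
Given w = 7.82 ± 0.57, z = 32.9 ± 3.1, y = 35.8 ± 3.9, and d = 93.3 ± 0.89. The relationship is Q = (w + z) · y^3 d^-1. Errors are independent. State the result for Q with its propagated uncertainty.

Let u = w + z = 40.7. δu = √(δw² + δz²) = √(0.325 + 9.61) = 3.15, so δu/u = 0.0774.
Q is then a monomial in u, y, d:
δQ/Q = √((δu/u)² + (3·δy/y)² + (-1·δd/d)²) = √(0.00599 + 0.107 + 9.1e-05) = 0.336
Q = 20000, so δQ = 0.336 × 20000 = 6730.

20000 ± 6730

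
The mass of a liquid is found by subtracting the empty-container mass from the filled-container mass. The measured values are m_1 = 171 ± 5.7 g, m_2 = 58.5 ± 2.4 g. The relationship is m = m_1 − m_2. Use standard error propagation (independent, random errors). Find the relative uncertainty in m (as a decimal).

Sums and differences: (δm)² = Σ (cᵢ δxᵢ)².
  (δm_1)² = 32.5;  (δm_2)² = 5.76
δm = √(38.2) = 6.18 g
m = 112 g, so δm/m = 6.18/112 = 0.0550.

0.0550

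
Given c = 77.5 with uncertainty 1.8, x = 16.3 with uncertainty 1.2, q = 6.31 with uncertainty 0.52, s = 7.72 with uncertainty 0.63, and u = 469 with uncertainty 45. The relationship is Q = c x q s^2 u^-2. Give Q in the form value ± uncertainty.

Since Q is a product/quotient, work with relative uncertainties:
  (1·δc/c)² = (1×0.0232)² = 0.000539;  (1·δx/x)² = (1×0.0736)² = 0.00542;  (1·δq/q)² = (1×0.0824)² = 0.00679;  (2·δs/s)² = (2×0.0816)² = 0.0266;  (-2·δu/u)² = (-2×0.0959)² = 0.0368
δQ/Q = √(0.0762) = 0.276
Q = 2.16, so δQ = 0.276 × 2.16 = 0.596.

2.16 ± 0.596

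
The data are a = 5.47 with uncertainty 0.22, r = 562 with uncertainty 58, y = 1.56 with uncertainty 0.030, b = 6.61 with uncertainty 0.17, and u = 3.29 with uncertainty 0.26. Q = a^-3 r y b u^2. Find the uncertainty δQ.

Relative error in a monomial: (δQ/Q)² = Σ (nᵢ · δxᵢ/xᵢ)².
  (-3·δa/a)² = (-3×0.0402)² = 0.0146;  (1·δr/r)² = (1×0.103)² = 0.0107;  (1·δy/y)² = (1×0.0192)² = 0.000370;  (1·δb/b)² = (1×0.0257)² = 0.000661;  (2·δu/u)² = (2×0.0790)² = 0.0250
δQ/Q = √(0.0512) = 0.226
Q = 383, so δQ = 0.226 × 383 = 86.7.

86.7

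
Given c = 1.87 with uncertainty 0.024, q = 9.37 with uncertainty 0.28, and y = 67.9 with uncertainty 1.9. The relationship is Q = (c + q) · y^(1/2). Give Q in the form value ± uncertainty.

92.6 ± 2.65

Let u = c + q = 11.2. δu = √(δc² + δq²) = √(0.000576 + 0.0784) = 0.281, so δu/u = 0.0250.
Q is then a monomial in u, y:
δQ/Q = √((δu/u)² + (½·δy/y)²) = √(0.000625 + 0.000196) = 0.0287
Q = 92.6, so δQ = 0.0287 × 92.6 = 2.65.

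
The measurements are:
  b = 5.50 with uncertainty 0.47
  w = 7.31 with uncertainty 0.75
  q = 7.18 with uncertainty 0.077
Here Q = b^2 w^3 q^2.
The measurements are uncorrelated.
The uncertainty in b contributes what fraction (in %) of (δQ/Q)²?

(δQ/Q)² = (2·δb/b)² + (3·δw/w)² + (2·δq/q)²
  b term: (2×0.0855)² = 0.0292
  w term: (3×0.103)² = 0.0947
  q term: (2×0.0107)² = 0.000460
Total = 0.124. Share from b = 0.0292/0.124 = 0.235.

23.5%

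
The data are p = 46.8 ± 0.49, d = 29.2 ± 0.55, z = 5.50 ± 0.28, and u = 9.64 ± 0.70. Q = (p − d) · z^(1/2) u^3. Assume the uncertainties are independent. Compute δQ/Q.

Let w = p − d = 17.6. δw = √(δp² + δd²) = √(0.240 + 0.303) = 0.737, so δw/w = 0.0419.
Q is then a monomial in w, z, u:
δQ/Q = √((δw/w)² + (½·δz/z)² + (3·δu/u)²) = √(0.00175 + 0.000648 + 0.0475) = 0.223

0.223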